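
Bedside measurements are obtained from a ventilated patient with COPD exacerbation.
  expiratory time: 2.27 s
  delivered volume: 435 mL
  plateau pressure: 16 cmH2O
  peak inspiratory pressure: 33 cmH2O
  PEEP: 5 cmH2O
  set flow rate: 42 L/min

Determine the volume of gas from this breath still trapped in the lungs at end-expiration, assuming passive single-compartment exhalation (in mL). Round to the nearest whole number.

41

Flow: 42 L/min ÷ 60 = 0.7 L/s.
R = (PIP − Pplat)/V̇ = (33 − 16) / 0.7 = 17.0/0.7 = 24.286 cmH2O·s/L.
C = Vt/(Pplat − PEEP) = 435.0 / (16 − 5) = 435.0/11.0 = 39.545 mL/cmH2O.
τ = R × C = 24.286 × 0.03955 L/cmH2O = 0.9605 s.
Fraction remaining = e^(−Te/τ) = e^(−2.27/0.9605) = 0.0941.
Trapped volume = 435.0 × 0.0941 = 40.934 mL.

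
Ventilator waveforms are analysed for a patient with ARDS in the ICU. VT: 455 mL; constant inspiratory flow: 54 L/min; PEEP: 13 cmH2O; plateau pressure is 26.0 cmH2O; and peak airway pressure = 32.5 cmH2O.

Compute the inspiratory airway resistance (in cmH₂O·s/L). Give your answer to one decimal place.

Flow: 54 L/min ÷ 60 = 0.9 L/s.
Raw = (PIP − Pplat) / flow = (32.5 − 26.0) / 0.9 = 6.5 / 0.9 = 7.222 cmH2O·s/L.

7.2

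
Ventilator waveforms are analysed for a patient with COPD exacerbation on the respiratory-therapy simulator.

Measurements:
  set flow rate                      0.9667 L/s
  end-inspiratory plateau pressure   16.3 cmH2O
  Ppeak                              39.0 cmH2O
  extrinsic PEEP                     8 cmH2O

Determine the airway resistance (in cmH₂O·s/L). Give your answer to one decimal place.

23.5

Raw = (PIP − Pplat) / flow = (39.0 − 16.3) / 0.9667 = 22.7 / 0.9667 = 23.482 cmH2O·s/L.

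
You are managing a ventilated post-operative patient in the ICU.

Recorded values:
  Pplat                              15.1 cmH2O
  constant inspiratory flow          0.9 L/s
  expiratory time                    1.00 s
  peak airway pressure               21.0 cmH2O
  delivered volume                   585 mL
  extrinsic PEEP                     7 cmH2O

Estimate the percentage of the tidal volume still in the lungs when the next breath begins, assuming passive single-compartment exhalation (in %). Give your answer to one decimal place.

R = (PIP − Pplat)/V̇ = (21.0 − 15.1) / 0.9 = 5.9/0.9 = 6.556 cmH2O·s/L.
C = Vt/(Pplat − PEEP) = 585.0 / (15.1 − 7) = 585.0/8.1 = 72.222 mL/cmH2O.
τ = R × C = 6.556 × 0.07222 L/cmH2O = 0.4735 s.
Fraction remaining at end-expiration = e^(−Te/τ) = e^(−1.00/0.4735) = 0.121 → 12.1%.

12.1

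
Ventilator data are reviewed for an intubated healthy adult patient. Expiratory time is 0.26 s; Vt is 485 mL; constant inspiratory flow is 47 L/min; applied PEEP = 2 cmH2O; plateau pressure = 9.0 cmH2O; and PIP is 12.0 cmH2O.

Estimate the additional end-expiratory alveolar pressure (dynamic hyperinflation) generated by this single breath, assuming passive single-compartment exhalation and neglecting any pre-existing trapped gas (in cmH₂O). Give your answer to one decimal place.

2.6

Flow: 47 L/min ÷ 60 = 0.7833 L/s.
R = (PIP − Pplat)/V̇ = (12.0 − 9.0) / 0.7833 = 3.0/0.7833 = 3.83 cmH2O·s/L.
C = Vt/(Pplat − PEEP) = 485.0 / (9.0 − 2) = 485.0/7.0 = 69.286 mL/cmH2O.
τ = R × C = 3.83 × 0.06929 L/cmH2O = 0.2654 s.
Fraction remaining = e^(−Te/τ) = e^(−0.26/0.2654) = 0.3754; trapped volume = 485.0 × 0.3754 = 182.07 mL.
Additional alveolar pressure from trapping ≈ V_trapped / C = 182.07 / 69.286 = 2.628 cmH2O.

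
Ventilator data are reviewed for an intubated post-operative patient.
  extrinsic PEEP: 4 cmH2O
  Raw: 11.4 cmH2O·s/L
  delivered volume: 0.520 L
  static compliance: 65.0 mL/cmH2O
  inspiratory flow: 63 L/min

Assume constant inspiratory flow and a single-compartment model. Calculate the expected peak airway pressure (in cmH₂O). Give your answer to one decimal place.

24.0

Flow: 63 L/min ÷ 60 = 1.05 L/s.
Equation of motion (constant flow): PIP = Vt/C + R·V̇ + PEEP.
PIP = 520/65.0 + 11.4×1.05 + 4 = 8.0 + 11.97 + 4 = 23.97 cmH2O.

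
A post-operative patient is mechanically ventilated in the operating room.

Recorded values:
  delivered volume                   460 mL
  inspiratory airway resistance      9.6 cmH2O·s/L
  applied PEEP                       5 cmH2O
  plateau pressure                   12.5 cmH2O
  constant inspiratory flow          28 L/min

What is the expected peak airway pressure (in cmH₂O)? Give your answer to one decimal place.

17.0

Flow: 28 L/min ÷ 60 = 0.4667 L/s.
PIP = Pplat + Raw × flow = 12.5 + 9.6 × 0.4667 = 12.5 + 4.48 = 16.98 cmH2O.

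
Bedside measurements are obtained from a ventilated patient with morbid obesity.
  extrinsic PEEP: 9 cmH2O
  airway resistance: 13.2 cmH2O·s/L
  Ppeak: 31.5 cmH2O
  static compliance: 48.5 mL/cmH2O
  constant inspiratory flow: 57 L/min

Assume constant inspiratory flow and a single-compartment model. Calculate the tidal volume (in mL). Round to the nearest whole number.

483

Flow: 57 L/min ÷ 60 = 0.95 L/s.
Equation of motion (constant flow): PIP = Vt/C + R·V̇ + PEEP.
Vt/C = PIP − R·V̇ − PEEP = 31.5 − 12.54 − 9 = 9.96 cmH2O.
Vt = C × 9.96 = 48.5 × 9.96 = 483.06 mL.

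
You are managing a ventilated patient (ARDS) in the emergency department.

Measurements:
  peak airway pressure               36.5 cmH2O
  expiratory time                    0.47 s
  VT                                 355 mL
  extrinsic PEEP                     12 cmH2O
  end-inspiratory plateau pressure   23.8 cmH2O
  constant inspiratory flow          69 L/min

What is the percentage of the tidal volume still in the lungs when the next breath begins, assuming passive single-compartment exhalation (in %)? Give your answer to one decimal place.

24.3

Flow: 69 L/min ÷ 60 = 1.15 L/s.
R = (PIP − Pplat)/V̇ = (36.5 − 23.8) / 1.15 = 12.7/1.15 = 11.043 cmH2O·s/L.
C = Vt/(Pplat − PEEP) = 355.0 / (23.8 − 12) = 355.0/11.8 = 30.085 mL/cmH2O.
τ = R × C = 11.043 × 0.03009 L/cmH2O = 0.3323 s.
Fraction remaining at end-expiration = e^(−Te/τ) = e^(−0.47/0.3323) = 0.2431 → 24.31%.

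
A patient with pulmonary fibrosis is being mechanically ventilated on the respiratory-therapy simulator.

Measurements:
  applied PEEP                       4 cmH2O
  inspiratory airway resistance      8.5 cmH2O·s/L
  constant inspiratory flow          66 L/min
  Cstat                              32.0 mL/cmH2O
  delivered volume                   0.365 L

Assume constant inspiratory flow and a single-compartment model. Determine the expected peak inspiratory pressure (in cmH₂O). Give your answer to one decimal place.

24.8

Flow: 66 L/min ÷ 60 = 1.1 L/s.
Equation of motion (constant flow): PIP = Vt/C + R·V̇ + PEEP.
PIP = 365/32.0 + 8.5×1.1 + 4 = 11.406 + 9.35 + 4 = 24.756 cmH2O.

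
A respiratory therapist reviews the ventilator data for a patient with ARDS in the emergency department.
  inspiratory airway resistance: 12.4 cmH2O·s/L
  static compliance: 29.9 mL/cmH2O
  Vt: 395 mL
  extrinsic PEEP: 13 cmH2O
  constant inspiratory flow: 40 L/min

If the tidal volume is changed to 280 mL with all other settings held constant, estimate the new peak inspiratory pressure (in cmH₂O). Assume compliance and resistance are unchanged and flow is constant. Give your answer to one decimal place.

30.6

Flow: 40 L/min ÷ 60 = 0.6667 L/s.
PIP = Vt/C + R·V̇ + PEEP (constant-flow equation of motion).
Only the elastic term changes: ΔPIP = ΔVt / C = (280 − 395) / 29.9 = -3.846 cmH2O.
Original PIP = 395/29.9 + 12.4×0.6667 + 13 = 34.478 cmH2O; new PIP = 34.478 + (-3.846) = 30.632 cmH2O.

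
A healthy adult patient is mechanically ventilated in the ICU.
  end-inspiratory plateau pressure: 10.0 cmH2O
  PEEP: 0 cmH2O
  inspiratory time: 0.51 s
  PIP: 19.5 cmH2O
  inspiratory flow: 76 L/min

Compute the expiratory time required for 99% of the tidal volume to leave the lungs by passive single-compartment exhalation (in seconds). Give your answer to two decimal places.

Flow: 76 L/min ÷ 60 = 1.2667 L/s.
Vt = flow × Ti = 1.2667 L/s × 0.51 s × 1000 mL/L = 646.02 mL.
R = (PIP − Pplat)/V̇ = (19.5 − 10.0) / 1.2667 = 9.5/1.2667 = 7.5 cmH2O·s/L.
C = Vt/(Pplat − PEEP) = 646.02 / (10.0 − 0) = 646.02/10.0 = 64.602 mL/cmH2O.
τ = R × C = 7.5 × 0.0646 L/cmH2O = 0.4845 s.
t = −τ·ln(1 − 0.99) = −0.4845·ln(0.01) = 2.231 s.

2.23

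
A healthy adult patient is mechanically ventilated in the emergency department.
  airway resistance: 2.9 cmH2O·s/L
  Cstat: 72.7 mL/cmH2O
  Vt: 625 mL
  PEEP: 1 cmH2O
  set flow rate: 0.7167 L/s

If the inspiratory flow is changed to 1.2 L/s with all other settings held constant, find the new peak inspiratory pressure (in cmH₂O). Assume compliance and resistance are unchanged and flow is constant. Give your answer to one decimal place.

13.1

PIP = Vt/C + R·V̇ + PEEP (constant-flow equation of motion).
Only the resistive term changes: ΔPIP = R × ΔV̇ = 2.9 × (1.2 − 0.7167) = 2.9 × 0.4833 = 1.402 cmH2O.
Original PIP = 625/72.7 + 2.9×0.7167 + 1 = 11.675 cmH2O; new PIP = 11.675 + (1.402) = 13.077 cmH2O.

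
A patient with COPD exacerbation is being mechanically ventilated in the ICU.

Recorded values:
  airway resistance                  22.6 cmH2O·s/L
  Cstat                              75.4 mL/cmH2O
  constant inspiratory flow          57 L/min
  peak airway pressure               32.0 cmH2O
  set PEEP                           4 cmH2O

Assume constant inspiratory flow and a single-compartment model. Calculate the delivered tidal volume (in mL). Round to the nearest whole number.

Flow: 57 L/min ÷ 60 = 0.95 L/s.
Equation of motion (constant flow): PIP = Vt/C + R·V̇ + PEEP.
Vt/C = PIP − R·V̇ − PEEP = 32.0 − 21.47 − 4 = 6.53 cmH2O.
Vt = C × 6.53 = 75.4 × 6.53 = 492.36 mL.

492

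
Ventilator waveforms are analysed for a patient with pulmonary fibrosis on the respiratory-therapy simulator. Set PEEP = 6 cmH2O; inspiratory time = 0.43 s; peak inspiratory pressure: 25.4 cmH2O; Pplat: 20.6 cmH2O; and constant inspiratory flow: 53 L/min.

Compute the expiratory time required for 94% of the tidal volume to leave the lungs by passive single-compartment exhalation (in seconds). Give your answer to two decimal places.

Flow: 53 L/min ÷ 60 = 0.8833 L/s.
Vt = flow × Ti = 0.8833 L/s × 0.43 s × 1000 mL/L = 379.82 mL.
R = (PIP − Pplat)/V̇ = (25.4 − 20.6) / 0.8833 = 4.8/0.8833 = 5.434 cmH2O·s/L.
C = Vt/(Pplat − PEEP) = 379.82 / (20.6 − 6) = 379.82/14.6 = 26.015 mL/cmH2O.
τ = R × C = 5.434 × 0.02602 L/cmH2O = 0.1414 s.
t = −τ·ln(1 − 0.94) = −0.1414·ln(0.06) = 0.3978 s.

0.40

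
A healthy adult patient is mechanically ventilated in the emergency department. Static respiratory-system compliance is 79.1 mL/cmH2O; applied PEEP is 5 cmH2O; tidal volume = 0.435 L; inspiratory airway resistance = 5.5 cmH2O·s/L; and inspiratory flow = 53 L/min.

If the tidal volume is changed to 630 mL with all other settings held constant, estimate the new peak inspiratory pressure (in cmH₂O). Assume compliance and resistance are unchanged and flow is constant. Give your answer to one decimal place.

17.8

Flow: 53 L/min ÷ 60 = 0.8833 L/s.
PIP = Vt/C + R·V̇ + PEEP (constant-flow equation of motion).
Only the elastic term changes: ΔPIP = ΔVt / C = (630 − 435) / 79.1 = 2.465 cmH2O.
Original PIP = 435/79.1 + 5.5×0.8833 + 5 = 15.358 cmH2O; new PIP = 15.358 + (2.465) = 17.823 cmH2O.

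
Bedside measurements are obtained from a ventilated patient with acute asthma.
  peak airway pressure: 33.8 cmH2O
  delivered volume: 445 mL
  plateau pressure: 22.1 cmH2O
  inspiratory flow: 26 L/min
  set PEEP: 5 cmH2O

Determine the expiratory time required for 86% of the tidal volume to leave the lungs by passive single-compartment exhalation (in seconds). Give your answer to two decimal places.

Flow: 26 L/min ÷ 60 = 0.4333 L/s.
R = (PIP − Pplat)/V̇ = (33.8 − 22.1) / 0.4333 = 11.7/0.4333 = 27.002 cmH2O·s/L.
C = Vt/(Pplat − PEEP) = 445.0 / (22.1 − 5) = 445.0/17.1 = 26.023 mL/cmH2O.
τ = R × C = 27.002 × 0.02602 L/cmH2O = 0.7026 s.
t = −τ·ln(1 − 0.86) = −0.7026·ln(0.14) = 1.381 s.

1.38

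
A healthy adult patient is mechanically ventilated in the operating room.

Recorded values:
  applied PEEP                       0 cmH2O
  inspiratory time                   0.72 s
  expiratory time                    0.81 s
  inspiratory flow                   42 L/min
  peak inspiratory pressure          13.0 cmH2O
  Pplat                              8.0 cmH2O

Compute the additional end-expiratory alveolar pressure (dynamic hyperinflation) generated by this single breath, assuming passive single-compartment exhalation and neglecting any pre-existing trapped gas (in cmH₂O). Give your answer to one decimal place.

Flow: 42 L/min ÷ 60 = 0.7 L/s.
Vt = flow × Ti = 0.7 L/s × 0.72 s × 1000 mL/L = 504.0 mL.
R = (PIP − Pplat)/V̇ = (13.0 − 8.0) / 0.7 = 5.0/0.7 = 7.143 cmH2O·s/L.
C = Vt/(Pplat − PEEP) = 504.0 / (8.0 − 0) = 504.0/8.0 = 63.0 mL/cmH2O.
τ = R × C = 7.143 × 0.063 L/cmH2O = 0.45 s.
Fraction remaining = e^(−Te/τ) = e^(−0.81/0.45) = 0.1653; trapped volume = 504.0 × 0.1653 = 83.311 mL.
Additional alveolar pressure from trapping ≈ V_trapped / C = 83.311 / 63.0 = 1.322 cmH2O.

1.3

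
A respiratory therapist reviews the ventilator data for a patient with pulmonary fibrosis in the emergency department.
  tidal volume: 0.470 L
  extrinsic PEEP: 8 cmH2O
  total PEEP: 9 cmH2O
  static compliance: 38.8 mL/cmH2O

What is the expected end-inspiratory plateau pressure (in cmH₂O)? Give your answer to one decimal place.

End-expiratory occlusion gives total PEEP = 9 cmH2O (intrinsic PEEP = 9 − 8 = 1). Use total PEEP for the elastic gradient.
Pplat = PEEPtotal + Vt / Cstat = 9 + 470 / 38.8 = 9 + 12.113 = 21.113 cmH2O.

21.1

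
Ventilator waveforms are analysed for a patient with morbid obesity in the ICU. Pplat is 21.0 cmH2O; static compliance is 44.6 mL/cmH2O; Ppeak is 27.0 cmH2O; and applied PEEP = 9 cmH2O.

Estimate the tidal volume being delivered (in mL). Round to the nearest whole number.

535

Vt = Cstat × (Pplat − PEEP) = 44.6 × (21.0 − 9) = 44.6 × 12.0 = 535.2 mL.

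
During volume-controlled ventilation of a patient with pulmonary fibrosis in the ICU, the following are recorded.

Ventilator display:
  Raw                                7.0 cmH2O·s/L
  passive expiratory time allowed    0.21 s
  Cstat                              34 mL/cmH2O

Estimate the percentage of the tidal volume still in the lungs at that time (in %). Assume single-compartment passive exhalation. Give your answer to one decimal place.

τ = R × C = 7.0 × 34 mL/cmH2O = 7.0 × 0.034 L/cmH2O = 0.238 s.
Passive exhalation: V(t)/V₀ = e^(−t/τ) = e^(−0.21/0.238) = 0.4138.
Fraction remaining = 0.4138 → 41.38%.

41.4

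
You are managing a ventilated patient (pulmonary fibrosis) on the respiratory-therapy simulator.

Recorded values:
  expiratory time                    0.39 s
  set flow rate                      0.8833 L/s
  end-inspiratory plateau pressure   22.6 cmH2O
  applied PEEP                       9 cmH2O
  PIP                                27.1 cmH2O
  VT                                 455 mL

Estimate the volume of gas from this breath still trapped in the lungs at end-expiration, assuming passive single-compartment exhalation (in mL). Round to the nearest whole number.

R = (PIP − Pplat)/V̇ = (27.1 − 22.6) / 0.8833 = 4.5/0.8833 = 5.095 cmH2O·s/L.
C = Vt/(Pplat − PEEP) = 455.0 / (22.6 − 9) = 455.0/13.6 = 33.456 mL/cmH2O.
τ = R × C = 5.095 × 0.03346 L/cmH2O = 0.1705 s.
Fraction remaining = e^(−Te/τ) = e^(−0.39/0.1705) = 0.1015.
Trapped volume = 455.0 × 0.1015 = 46.183 mL.

46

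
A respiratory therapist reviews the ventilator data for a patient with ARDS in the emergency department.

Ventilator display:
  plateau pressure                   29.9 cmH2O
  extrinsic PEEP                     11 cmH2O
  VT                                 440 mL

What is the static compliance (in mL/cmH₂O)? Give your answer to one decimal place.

23.3

Cstat = Vt / (Pplat − PEEP) = 440 / (29.9 − 11) = 440 / 18.9 = 23.28 mL/cmH2O.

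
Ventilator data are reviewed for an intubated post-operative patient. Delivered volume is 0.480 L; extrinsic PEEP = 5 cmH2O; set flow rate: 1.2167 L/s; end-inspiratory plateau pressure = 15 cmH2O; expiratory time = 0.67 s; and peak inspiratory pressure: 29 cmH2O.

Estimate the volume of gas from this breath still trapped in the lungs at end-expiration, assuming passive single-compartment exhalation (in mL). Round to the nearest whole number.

R = (PIP − Pplat)/V̇ = (29 − 15) / 1.2167 = 14.0/1.2167 = 11.507 cmH2O·s/L.
C = Vt/(Pplat − PEEP) = 480.0 / (15 − 5) = 480.0/10.0 = 48.0 mL/cmH2O.
τ = R × C = 11.507 × 0.048 L/cmH2O = 0.5523 s.
Fraction remaining = e^(−Te/τ) = e^(−0.67/0.5523) = 0.2973.
Trapped volume = 480.0 × 0.2973 = 142.7 mL.

143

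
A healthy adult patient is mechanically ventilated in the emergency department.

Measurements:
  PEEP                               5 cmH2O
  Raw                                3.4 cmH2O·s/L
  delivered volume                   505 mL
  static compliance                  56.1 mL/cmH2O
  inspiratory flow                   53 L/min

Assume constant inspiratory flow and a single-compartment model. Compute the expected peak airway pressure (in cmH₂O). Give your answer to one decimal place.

17.0

Flow: 53 L/min ÷ 60 = 0.8833 L/s.
Equation of motion (constant flow): PIP = Vt/C + R·V̇ + PEEP.
PIP = 505/56.1 + 3.4×0.8833 + 5 = 9.002 + 3.003 + 5 = 17.005 cmH2O.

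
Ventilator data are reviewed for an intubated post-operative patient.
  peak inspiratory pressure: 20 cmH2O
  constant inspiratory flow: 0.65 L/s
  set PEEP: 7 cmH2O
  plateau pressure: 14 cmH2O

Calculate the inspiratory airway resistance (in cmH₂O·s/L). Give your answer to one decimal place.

Raw = (PIP − Pplat) / flow = (20 − 14) / 0.65 = 6.0 / 0.65 = 9.231 cmH2O·s/L.

9.2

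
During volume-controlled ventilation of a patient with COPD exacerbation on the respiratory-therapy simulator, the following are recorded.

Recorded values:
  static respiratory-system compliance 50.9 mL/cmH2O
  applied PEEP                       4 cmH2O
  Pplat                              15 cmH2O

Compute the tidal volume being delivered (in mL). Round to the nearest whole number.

Vt = Cstat × (Pplat − PEEP) = 50.9 × (15 − 4) = 50.9 × 11.0 = 559.9 mL.

560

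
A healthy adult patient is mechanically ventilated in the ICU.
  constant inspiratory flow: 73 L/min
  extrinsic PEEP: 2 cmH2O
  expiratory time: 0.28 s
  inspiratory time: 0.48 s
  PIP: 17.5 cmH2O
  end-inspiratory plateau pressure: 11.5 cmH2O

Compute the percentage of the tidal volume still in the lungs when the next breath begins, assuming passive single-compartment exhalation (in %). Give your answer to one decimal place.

Flow: 73 L/min ÷ 60 = 1.2167 L/s.
Vt = flow × Ti = 1.2167 L/s × 0.48 s × 1000 mL/L = 584.02 mL.
R = (PIP − Pplat)/V̇ = (17.5 − 11.5) / 1.2167 = 6.0/1.2167 = 4.931 cmH2O·s/L.
C = Vt/(Pplat − PEEP) = 584.02 / (11.5 − 2) = 584.02/9.5 = 61.476 mL/cmH2O.
τ = R × C = 4.931 × 0.06148 L/cmH2O = 0.3032 s.
Fraction remaining at end-expiration = e^(−Te/τ) = e^(−0.28/0.3032) = 0.3971 → 39.71%.

39.7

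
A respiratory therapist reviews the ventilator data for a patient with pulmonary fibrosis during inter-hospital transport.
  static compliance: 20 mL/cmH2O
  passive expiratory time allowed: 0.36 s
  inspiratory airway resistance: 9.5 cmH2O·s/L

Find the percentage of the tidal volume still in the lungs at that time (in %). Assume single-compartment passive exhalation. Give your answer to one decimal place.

15.0

τ = R × C = 9.5 × 20 mL/cmH2O = 9.5 × 0.020 L/cmH2O = 0.19 s.
Passive exhalation: V(t)/V₀ = e^(−t/τ) = e^(−0.36/0.19) = 0.1504.
Fraction remaining = 0.1504 → 15.04%.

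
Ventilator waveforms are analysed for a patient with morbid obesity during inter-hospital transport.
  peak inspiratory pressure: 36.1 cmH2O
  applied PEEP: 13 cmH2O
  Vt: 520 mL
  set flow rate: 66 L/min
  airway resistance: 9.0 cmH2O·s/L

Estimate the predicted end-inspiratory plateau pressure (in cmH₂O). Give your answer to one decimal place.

Flow: 66 L/min ÷ 60 = 1.1 L/s.
Pplat = PIP − Raw × flow = 36.1 − 9.0 × 1.1 = 36.1 − 9.9 = 26.2 cmH2O.

26.2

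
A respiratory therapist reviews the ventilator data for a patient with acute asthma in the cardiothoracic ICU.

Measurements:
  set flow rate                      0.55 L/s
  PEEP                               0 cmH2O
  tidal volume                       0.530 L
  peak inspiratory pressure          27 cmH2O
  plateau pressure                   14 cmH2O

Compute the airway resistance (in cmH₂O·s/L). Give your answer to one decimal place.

Raw = (PIP − Pplat) / flow = (27 − 14) / 0.55 = 13.0 / 0.55 = 23.636 cmH2O·s/L.

23.6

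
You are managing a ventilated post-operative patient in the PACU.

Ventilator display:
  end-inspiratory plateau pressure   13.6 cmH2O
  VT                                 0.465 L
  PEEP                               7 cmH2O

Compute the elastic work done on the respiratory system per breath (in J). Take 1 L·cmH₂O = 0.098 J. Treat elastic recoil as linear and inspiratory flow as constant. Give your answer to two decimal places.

Elastic work ≈ ½ × (Pplat − PEEP) × Vt = 0.5 × (13.6 − 7) × 0.465 L = 0.5 × 6.6 × 0.465 = 1.535 L·cmH2O.
× 0.098 J/(L·cmH2O) → 0.1504 J.

0.15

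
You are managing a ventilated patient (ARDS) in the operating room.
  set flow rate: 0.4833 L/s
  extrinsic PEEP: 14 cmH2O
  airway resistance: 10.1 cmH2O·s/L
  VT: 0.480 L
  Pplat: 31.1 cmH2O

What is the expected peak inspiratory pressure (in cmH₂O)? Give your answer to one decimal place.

PIP = Pplat + Raw × flow = 31.1 + 10.1 × 0.4833 = 31.1 + 4.881 = 35.981 cmH2O.

36.0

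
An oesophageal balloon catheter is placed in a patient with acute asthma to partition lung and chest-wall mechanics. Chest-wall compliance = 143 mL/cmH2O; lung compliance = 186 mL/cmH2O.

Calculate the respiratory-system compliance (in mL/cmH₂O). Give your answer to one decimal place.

Lung and chest wall are elastances in series: 1/Crs = 1/CL + 1/Ccw.
1/Crs = 1/186 + 1/143 = 0.01237.
Crs = 80.841 mL/cmH2O.

80.8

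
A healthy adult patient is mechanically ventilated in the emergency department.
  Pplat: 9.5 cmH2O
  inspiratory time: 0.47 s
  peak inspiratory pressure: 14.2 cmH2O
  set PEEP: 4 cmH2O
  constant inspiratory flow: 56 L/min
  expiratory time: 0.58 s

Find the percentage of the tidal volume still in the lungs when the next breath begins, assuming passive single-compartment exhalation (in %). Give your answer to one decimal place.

Flow: 56 L/min ÷ 60 = 0.9333 L/s.
Vt = flow × Ti = 0.9333 L/s × 0.47 s × 1000 mL/L = 438.65 mL.
R = (PIP − Pplat)/V̇ = (14.2 − 9.5) / 0.9333 = 4.7/0.9333 = 5.036 cmH2O·s/L.
C = Vt/(Pplat − PEEP) = 438.65 / (9.5 − 4) = 438.65/5.5 = 79.755 mL/cmH2O.
τ = R × C = 5.036 × 0.07976 L/cmH2O = 0.4017 s.
Fraction remaining at end-expiration = e^(−Te/τ) = e^(−0.58/0.4017) = 0.236 → 23.6%.

23.6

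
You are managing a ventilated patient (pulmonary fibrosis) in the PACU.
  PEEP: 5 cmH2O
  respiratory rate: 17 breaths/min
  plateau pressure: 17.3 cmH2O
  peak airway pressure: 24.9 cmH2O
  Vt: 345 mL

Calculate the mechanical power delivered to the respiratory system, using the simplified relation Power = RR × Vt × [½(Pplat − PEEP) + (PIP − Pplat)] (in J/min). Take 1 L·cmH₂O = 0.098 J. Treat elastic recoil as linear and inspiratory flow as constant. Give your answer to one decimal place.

7.9

Per-breath work = Vt × [½(Pplat−PEEP) + (PIP−Pplat)] = 0.345 × [0.5×12.3 + 7.6] = 0.345 × 13.75 = 4.744 L·cmH2O.
Power = 17 × 4.744 = 80.648 L·cmH2O/min.
× 0.098 J/(L·cmH2O) → 7.904 J/min.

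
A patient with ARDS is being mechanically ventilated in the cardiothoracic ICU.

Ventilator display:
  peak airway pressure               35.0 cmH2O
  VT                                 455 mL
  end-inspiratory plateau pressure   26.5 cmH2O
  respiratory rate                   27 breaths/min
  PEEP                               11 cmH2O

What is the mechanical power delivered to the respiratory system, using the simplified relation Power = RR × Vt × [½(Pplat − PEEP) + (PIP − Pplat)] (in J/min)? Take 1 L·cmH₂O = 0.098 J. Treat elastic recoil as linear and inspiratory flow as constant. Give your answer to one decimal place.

Per-breath work = Vt × [½(Pplat−PEEP) + (PIP−Pplat)] = 0.455 × [0.5×15.5 + 8.5] = 0.455 × 16.25 = 7.394 L·cmH2O.
Power = 27 × 7.394 = 199.64 L·cmH2O/min.
× 0.098 J/(L·cmH2O) → 19.565 J/min.

19.6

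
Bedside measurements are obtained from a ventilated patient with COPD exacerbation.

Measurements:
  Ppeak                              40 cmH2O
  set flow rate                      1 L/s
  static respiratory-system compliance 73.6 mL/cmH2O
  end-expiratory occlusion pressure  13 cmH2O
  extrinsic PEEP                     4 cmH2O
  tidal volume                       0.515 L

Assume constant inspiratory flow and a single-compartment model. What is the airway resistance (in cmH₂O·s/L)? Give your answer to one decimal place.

20.0

Total PEEP = 13 cmH2O (set 4 + intrinsic 9); this is the baseline alveolar pressure.
Equation of motion (constant flow): PIP = Vt/C + R·V̇ + PEEP.
R·V̇ = PIP − Vt/C − PEEP = 40 − 515/73.6 − 13 = 40 − 6.997 − 13 = 20.003 cmH2O.
R = 20.003 / 1 = 20.003 cmH2O·s/L.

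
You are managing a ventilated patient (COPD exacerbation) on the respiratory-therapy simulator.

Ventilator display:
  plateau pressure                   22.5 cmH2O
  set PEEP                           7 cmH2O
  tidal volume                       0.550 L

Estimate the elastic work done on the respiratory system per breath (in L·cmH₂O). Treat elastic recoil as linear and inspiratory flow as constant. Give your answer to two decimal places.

Elastic work ≈ ½ × (Pplat − PEEP) × Vt = 0.5 × (22.5 − 7) × 0.550 L = 0.5 × 15.5 × 0.550 = 4.263 L·cmH2O.

4.26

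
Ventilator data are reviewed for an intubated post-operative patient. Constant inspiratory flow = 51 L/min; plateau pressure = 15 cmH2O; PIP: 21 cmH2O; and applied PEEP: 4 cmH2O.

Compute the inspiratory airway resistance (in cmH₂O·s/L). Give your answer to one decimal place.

7.1

Flow: 51 L/min ÷ 60 = 0.85 L/s.
Raw = (PIP − Pplat) / flow = (21 − 15) / 0.85 = 6.0 / 0.85 = 7.059 cmH2O·s/L.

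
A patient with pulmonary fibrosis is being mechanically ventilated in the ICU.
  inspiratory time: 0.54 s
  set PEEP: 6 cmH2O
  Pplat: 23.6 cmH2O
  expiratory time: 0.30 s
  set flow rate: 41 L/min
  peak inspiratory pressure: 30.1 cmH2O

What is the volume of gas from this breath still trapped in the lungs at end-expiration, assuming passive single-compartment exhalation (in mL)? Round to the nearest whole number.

Flow: 41 L/min ÷ 60 = 0.6833 L/s.
Vt = flow × Ti = 0.6833 L/s × 0.54 s × 1000 mL/L = 368.98 mL.
R = (PIP − Pplat)/V̇ = (30.1 − 23.6) / 0.6833 = 6.5/0.6833 = 9.513 cmH2O·s/L.
C = Vt/(Pplat − PEEP) = 368.98 / (23.6 − 6) = 368.98/17.6 = 20.965 mL/cmH2O.
τ = R × C = 9.513 × 0.02097 L/cmH2O = 0.1995 s.
Fraction remaining = e^(−Te/τ) = e^(−0.30/0.1995) = 0.2223.
Trapped volume = 368.98 × 0.2223 = 82.024 mL.

82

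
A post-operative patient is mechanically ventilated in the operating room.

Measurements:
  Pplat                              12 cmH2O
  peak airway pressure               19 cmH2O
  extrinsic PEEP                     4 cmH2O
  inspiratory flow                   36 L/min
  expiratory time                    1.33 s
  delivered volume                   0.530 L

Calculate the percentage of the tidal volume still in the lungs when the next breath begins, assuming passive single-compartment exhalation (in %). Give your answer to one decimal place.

17.9

Flow: 36 L/min ÷ 60 = 0.6 L/s.
R = (PIP − Pplat)/V̇ = (19 − 12) / 0.6 = 7.0/0.6 = 11.667 cmH2O·s/L.
C = Vt/(Pplat − PEEP) = 530.0 / (12 − 4) = 530.0/8.0 = 66.25 mL/cmH2O.
τ = R × C = 11.667 × 0.06625 L/cmH2O = 0.7729 s.
Fraction remaining at end-expiration = e^(−Te/τ) = e^(−1.33/0.7729) = 0.1789 → 17.89%.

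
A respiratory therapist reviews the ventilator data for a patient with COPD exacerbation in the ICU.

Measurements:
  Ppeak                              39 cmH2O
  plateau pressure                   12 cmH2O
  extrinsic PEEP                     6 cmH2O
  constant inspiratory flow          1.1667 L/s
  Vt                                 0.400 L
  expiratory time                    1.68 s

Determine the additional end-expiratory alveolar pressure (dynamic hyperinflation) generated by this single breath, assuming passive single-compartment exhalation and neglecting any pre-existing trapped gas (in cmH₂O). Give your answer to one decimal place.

R = (PIP − Pplat)/V̇ = (39 − 12) / 1.1667 = 27.0/1.1667 = 23.142 cmH2O·s/L.
C = Vt/(Pplat − PEEP) = 400.0 / (12 − 6) = 400.0/6.0 = 66.667 mL/cmH2O.
τ = R × C = 23.142 × 0.06667 L/cmH2O = 1.543 s.
Fraction remaining = e^(−Te/τ) = e^(−1.68/1.543) = 0.3366; trapped volume = 400.0 × 0.3366 = 134.64 mL.
Additional alveolar pressure from trapping ≈ V_trapped / C = 134.64 / 66.667 = 2.02 cmH2O.

2.0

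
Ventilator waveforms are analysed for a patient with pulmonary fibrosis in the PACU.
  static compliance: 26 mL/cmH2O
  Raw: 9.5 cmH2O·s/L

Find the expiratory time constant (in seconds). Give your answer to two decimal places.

τ = R × C = 9.5 × 26 mL/cmH2O = 9.5 × 0.026 L/cmH2O = 0.247 s.

0.25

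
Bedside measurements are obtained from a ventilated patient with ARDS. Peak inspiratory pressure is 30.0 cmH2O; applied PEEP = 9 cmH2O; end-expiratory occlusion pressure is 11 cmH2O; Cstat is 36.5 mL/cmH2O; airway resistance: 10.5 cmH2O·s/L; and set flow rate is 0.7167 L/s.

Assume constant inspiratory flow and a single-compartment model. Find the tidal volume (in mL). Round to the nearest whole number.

Total PEEP = 11 cmH2O (set 9 + intrinsic 2); this is the baseline alveolar pressure.
Equation of motion (constant flow): PIP = Vt/C + R·V̇ + PEEP.
Vt/C = PIP − R·V̇ − PEEP = 30.0 − 7.525 − 11 = 11.475 cmH2O.
Vt = C × 11.475 = 36.5 × 11.475 = 418.84 mL.

419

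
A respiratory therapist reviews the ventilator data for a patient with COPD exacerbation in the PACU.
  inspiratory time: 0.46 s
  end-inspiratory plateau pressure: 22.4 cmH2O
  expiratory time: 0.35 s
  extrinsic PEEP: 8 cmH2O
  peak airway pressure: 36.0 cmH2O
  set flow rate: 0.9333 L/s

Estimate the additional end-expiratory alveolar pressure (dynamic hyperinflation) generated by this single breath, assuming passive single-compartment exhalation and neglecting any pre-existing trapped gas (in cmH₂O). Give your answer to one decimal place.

6.4

Vt = flow × Ti = 0.9333 L/s × 0.46 s × 1000 mL/L = 429.32 mL.
R = (PIP − Pplat)/V̇ = (36.0 − 22.4) / 0.9333 = 13.6/0.9333 = 14.572 cmH2O·s/L.
C = Vt/(Pplat − PEEP) = 429.32 / (22.4 − 8) = 429.32/14.4 = 29.814 mL/cmH2O.
τ = R × C = 14.572 × 0.02981 L/cmH2O = 0.4344 s.
Fraction remaining = e^(−Te/τ) = e^(−0.35/0.4344) = 0.4468; trapped volume = 429.32 × 0.4468 = 191.82 mL.
Additional alveolar pressure from trapping ≈ V_trapped / C = 191.82 / 29.814 = 6.434 cmH2O.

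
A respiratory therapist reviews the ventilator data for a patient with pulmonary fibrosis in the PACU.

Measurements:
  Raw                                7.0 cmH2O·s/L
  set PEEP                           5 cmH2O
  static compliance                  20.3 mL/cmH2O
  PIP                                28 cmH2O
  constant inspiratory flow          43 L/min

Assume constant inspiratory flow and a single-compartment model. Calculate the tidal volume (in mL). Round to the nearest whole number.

Flow: 43 L/min ÷ 60 = 0.7167 L/s.
Equation of motion (constant flow): PIP = Vt/C + R·V̇ + PEEP.
Vt/C = PIP − R·V̇ − PEEP = 28 − 5.017 − 5 = 17.983 cmH2O.
Vt = C × 17.983 = 20.3 × 17.983 = 365.05 mL.

365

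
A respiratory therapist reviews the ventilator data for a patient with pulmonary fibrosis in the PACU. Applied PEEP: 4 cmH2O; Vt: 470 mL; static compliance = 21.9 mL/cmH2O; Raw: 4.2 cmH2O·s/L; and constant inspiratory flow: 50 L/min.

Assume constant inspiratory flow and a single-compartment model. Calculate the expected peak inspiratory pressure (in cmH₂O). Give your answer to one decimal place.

29.0

Flow: 50 L/min ÷ 60 = 0.8333 L/s.
Equation of motion (constant flow): PIP = Vt/C + R·V̇ + PEEP.
PIP = 470/21.9 + 4.2×0.8333 + 4 = 21.461 + 3.5 + 4 = 28.961 cmH2O.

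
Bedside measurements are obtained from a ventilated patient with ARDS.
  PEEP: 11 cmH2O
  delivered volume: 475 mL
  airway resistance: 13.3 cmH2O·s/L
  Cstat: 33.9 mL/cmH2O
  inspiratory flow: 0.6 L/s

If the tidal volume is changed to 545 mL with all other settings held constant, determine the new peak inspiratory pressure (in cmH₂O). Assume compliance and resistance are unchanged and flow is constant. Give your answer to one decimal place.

PIP = Vt/C + R·V̇ + PEEP (constant-flow equation of motion).
Only the elastic term changes: ΔPIP = ΔVt / C = (545 − 475) / 33.9 = 2.065 cmH2O.
Original PIP = 475/33.9 + 13.3×0.6 + 11 = 32.992 cmH2O; new PIP = 32.992 + (2.065) = 35.057 cmH2O.

35.1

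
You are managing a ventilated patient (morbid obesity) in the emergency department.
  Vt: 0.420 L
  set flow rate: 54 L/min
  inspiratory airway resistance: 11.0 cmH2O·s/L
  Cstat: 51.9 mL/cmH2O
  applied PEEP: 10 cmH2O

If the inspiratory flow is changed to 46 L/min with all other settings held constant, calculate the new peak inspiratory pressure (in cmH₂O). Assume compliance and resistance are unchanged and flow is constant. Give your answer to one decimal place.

Flow: 54 L/min ÷ 60 = 0.9 L/s.
New flow: 46 L/min ÷ 60 = 0.7667 L/s.
PIP = Vt/C + R·V̇ + PEEP (constant-flow equation of motion).
Only the resistive term changes: ΔPIP = R × ΔV̇ = 11.0 × (0.7667 − 0.9) = 11.0 × -0.1333 = -1.466 cmH2O.
Original PIP = 420/51.9 + 11.0×0.9 + 10 = 27.992 cmH2O; new PIP = 27.992 + (-1.466) = 26.526 cmH2O.

26.5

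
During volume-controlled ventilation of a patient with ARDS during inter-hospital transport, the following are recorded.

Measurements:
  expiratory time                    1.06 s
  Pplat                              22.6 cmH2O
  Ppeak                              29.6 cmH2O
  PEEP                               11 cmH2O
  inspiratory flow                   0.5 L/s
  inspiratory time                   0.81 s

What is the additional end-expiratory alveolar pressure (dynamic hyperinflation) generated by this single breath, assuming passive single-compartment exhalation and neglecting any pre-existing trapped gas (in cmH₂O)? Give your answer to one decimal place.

Vt = flow × Ti = 0.5 L/s × 0.81 s × 1000 mL/L = 405.0 mL.
R = (PIP − Pplat)/V̇ = (29.6 − 22.6) / 0.5 = 7.0/0.5 = 14.0 cmH2O·s/L.
C = Vt/(Pplat − PEEP) = 405.0 / (22.6 − 11) = 405.0/11.6 = 34.914 mL/cmH2O.
τ = R × C = 14.0 × 0.03491 L/cmH2O = 0.4887 s.
Fraction remaining = e^(−Te/τ) = e^(−1.06/0.4887) = 0.1143; trapped volume = 405.0 × 0.1143 = 46.292 mL.
Additional alveolar pressure from trapping ≈ V_trapped / C = 46.292 / 34.914 = 1.326 cmH2O.

1.3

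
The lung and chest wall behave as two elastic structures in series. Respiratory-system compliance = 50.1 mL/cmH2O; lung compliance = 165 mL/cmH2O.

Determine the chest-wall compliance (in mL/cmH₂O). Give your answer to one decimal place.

71.9

1/Ccw = 1/Crs − 1/CL.
1/Ccw = 1/50.1 − 1/165 = 0.0139.
Ccw = 71.942 mL/cmH2O.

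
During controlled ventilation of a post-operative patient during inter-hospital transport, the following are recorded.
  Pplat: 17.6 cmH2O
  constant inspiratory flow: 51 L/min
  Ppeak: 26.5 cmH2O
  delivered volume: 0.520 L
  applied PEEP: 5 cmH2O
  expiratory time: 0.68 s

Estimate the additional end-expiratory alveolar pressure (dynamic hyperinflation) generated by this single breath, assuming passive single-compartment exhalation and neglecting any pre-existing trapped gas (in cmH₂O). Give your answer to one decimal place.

Flow: 51 L/min ÷ 60 = 0.85 L/s.
R = (PIP − Pplat)/V̇ = (26.5 − 17.6) / 0.85 = 8.9/0.85 = 10.471 cmH2O·s/L.
C = Vt/(Pplat − PEEP) = 520.0 / (17.6 − 5) = 520.0/12.6 = 41.27 mL/cmH2O.
τ = R × C = 10.471 × 0.04127 L/cmH2O = 0.4321 s.
Fraction remaining = e^(−Te/τ) = e^(−0.68/0.4321) = 0.2073; trapped volume = 520.0 × 0.2073 = 107.8 mL.
Additional alveolar pressure from trapping ≈ V_trapped / C = 107.8 / 41.27 = 2.612 cmH2O.

2.6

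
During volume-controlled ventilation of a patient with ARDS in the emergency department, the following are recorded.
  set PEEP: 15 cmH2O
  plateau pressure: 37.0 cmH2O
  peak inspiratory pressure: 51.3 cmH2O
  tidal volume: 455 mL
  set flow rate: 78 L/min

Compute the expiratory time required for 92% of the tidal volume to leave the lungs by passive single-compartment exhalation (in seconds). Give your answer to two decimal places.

0.57

Flow: 78 L/min ÷ 60 = 1.3 L/s.
R = (PIP − Pplat)/V̇ = (51.3 − 37.0) / 1.3 = 14.3/1.3 = 11.0 cmH2O·s/L.
C = Vt/(Pplat − PEEP) = 455.0 / (37.0 − 15) = 455.0/22.0 = 20.682 mL/cmH2O.
τ = R × C = 11.0 × 0.02068 L/cmH2O = 0.2275 s.
t = −τ·ln(1 − 0.92) = −0.2275·ln(0.08) = 0.5746 s.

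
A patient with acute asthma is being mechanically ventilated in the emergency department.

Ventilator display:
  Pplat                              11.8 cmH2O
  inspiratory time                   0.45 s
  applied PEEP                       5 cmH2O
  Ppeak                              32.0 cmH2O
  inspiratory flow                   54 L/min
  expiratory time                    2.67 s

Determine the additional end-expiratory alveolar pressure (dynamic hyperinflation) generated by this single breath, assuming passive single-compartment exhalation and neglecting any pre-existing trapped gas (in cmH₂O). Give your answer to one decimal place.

Flow: 54 L/min ÷ 60 = 0.9 L/s.
Vt = flow × Ti = 0.9 L/s × 0.45 s × 1000 mL/L = 405.0 mL.
R = (PIP − Pplat)/V̇ = (32.0 − 11.8) / 0.9 = 20.2/0.9 = 22.444 cmH2O·s/L.
C = Vt/(Pplat − PEEP) = 405.0 / (11.8 − 5) = 405.0/6.8 = 59.559 mL/cmH2O.
τ = R × C = 22.444 × 0.05956 L/cmH2O = 1.337 s.
Fraction remaining = e^(−Te/τ) = e^(−2.67/1.337) = 0.1357; trapped volume = 405.0 × 0.1357 = 54.959 mL.
Additional alveolar pressure from trapping ≈ V_trapped / C = 54.959 / 59.559 = 0.9228 cmH2O.

0.9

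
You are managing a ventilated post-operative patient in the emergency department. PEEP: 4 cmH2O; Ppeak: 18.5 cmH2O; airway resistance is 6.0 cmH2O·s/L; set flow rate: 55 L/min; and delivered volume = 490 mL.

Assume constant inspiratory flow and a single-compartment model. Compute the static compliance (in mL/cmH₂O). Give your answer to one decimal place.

54.4

Flow: 55 L/min ÷ 60 = 0.9167 L/s.
Equation of motion (constant flow): PIP = Vt/C + R·V̇ + PEEP.
Vt/C = PIP − R·V̇ − PEEP = 18.5 − 6.0×0.9167 − 4 = 18.5 − 5.5 − 4 = 9.0 cmH2O.
C = Vt / 9.0 = 490 / 9.0 = 54.444 mL/cmH2O.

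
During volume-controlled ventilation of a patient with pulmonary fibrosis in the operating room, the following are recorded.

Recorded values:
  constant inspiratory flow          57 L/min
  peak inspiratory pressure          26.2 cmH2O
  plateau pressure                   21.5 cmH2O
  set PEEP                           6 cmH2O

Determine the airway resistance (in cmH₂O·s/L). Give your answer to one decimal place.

4.9

Flow: 57 L/min ÷ 60 = 0.95 L/s.
Raw = (PIP − Pplat) / flow = (26.2 − 21.5) / 0.95 = 4.7 / 0.95 = 4.947 cmH2O·s/L.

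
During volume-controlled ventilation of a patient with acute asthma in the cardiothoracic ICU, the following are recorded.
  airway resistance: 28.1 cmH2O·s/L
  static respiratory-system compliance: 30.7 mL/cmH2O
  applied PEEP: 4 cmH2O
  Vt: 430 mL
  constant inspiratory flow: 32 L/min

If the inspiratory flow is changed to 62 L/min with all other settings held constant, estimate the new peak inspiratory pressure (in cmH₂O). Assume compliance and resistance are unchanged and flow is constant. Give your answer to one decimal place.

Flow: 32 L/min ÷ 60 = 0.5333 L/s.
New flow: 62 L/min ÷ 60 = 1.0333 L/s.
PIP = Vt/C + R·V̇ + PEEP (constant-flow equation of motion).
Only the resistive term changes: ΔPIP = R × ΔV̇ = 28.1 × (1.0333 − 0.5333) = 28.1 × 0.5 = 14.05 cmH2O.
Original PIP = 430/30.7 + 28.1×0.5333 + 4 = 32.992 cmH2O; new PIP = 32.992 + (14.05) = 47.042 cmH2O.

47.0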